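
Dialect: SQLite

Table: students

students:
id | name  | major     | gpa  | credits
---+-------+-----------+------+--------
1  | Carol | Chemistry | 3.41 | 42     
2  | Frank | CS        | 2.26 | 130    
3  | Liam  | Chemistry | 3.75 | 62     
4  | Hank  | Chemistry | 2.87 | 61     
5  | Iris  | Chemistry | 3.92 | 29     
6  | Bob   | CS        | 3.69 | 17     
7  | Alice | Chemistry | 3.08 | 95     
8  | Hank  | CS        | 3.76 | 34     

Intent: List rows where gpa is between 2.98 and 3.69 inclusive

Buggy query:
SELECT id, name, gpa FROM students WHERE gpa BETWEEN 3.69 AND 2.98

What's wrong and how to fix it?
Bug: BETWEEN expects the lower bound first; with 3.69 AND 2.98 the range is empty

Fix: Write BETWEEN 2.98 AND 3.69

Corrected query:
SELECT id, name, gpa FROM students WHERE gpa BETWEEN 2.98 AND 3.69

Result:
id | name  | gpa 
---+-------+-----
1  | Carol | 3.41
6  | Bob   | 3.69
7  | Alice | 3.08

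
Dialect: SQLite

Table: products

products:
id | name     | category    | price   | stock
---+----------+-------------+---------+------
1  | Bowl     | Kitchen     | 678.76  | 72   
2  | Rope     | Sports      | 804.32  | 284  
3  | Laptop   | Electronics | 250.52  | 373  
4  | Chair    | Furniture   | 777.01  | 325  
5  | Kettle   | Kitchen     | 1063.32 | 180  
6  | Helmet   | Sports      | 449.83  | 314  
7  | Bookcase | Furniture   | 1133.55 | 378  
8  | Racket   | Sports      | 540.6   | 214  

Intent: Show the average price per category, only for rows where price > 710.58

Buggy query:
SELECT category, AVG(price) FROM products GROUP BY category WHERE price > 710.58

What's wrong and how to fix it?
Bug: WHERE cannot follow GROUP BY

Fix: Place WHERE between FROM and GROUP BY

Corrected query:
SELECT category, AVG(price) FROM products WHERE price > 710.58 GROUP BY category

Result:
category  | AVG(price)
----------+-----------
Furniture | 955.28    
Kitchen   | 1063.32   
Sports    | 804.32    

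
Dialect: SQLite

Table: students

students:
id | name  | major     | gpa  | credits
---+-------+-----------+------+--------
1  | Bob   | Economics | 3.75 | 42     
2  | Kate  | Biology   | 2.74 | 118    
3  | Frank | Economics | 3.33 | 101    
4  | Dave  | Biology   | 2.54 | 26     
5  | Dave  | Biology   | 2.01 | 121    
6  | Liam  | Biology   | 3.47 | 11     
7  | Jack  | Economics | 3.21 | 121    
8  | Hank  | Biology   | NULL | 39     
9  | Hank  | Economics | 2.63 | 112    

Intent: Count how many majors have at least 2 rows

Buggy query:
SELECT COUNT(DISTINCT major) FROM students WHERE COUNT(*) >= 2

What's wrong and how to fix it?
Bug: WHERE filters individual rows, not groups, so a group-level COUNT is invalid there

Fix: Group first with HAVING COUNT(*) >= 2, then COUNT the resulting groups

Corrected query:
SELECT COUNT(*) FROM (SELECT major FROM students GROUP BY major HAVING COUNT(*) >= 2)

Result:
COUNT(*)
--------
2       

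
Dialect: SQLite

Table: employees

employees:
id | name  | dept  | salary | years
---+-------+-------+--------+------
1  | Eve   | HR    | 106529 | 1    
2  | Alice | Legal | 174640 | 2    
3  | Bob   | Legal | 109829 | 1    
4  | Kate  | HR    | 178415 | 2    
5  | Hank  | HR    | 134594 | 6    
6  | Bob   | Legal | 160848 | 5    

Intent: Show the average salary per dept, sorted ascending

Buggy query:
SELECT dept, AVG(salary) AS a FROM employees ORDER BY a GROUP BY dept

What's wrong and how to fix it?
Bug: GROUP BY must precede ORDER BY

Fix: Reorder: SELECT … FROM … GROUP BY … ORDER BY …

Corrected query:
SELECT dept, AVG(salary) AS a FROM employees GROUP BY dept ORDER BY a

Result:
dept  | a     
------+-------
HR    | 139846
Legal | 148439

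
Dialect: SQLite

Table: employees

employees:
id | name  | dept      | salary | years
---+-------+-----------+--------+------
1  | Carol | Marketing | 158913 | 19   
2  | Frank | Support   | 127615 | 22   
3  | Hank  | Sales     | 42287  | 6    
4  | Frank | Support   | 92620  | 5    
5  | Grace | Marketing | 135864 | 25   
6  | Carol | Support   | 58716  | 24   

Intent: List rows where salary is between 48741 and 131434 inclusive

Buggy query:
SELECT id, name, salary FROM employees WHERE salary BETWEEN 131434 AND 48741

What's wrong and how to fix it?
Bug: BETWEEN expects the lower bound first; with 131434 AND 48741 the range is empty

Fix: Swap the bounds so the smaller value comes first

Corrected query:
SELECT id, name, salary FROM employees WHERE salary BETWEEN 48741 AND 131434

Result:
id | name  | salary
---+-------+-------
2  | Frank | 127615
4  | Frank | 92620 
6  | Carol | 58716 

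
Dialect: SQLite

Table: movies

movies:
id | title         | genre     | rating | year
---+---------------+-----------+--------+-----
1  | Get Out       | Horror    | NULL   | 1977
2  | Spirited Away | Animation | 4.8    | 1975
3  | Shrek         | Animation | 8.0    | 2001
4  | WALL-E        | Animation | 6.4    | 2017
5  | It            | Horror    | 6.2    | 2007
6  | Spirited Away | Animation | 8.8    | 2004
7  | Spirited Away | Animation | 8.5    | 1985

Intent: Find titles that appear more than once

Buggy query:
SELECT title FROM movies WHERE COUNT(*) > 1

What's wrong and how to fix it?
Bug: WHERE can't reference COUNT(*); aggregates are computed after WHERE

Fix: GROUP BY title, then filter groups with HAVING COUNT(*) > 1

Corrected query:
SELECT title FROM movies GROUP BY title HAVING COUNT(*) > 1

Result:
title        
-------------
Spirited Away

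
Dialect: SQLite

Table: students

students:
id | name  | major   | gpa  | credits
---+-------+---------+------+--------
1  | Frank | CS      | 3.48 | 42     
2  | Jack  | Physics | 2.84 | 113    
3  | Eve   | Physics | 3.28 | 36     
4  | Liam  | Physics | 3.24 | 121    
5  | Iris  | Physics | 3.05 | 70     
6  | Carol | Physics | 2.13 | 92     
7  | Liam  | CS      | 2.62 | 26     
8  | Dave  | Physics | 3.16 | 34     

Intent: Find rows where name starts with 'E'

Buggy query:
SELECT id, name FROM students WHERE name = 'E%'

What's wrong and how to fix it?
Bug: '=' compares the literal string including the % character; pattern matching needs LIKE

Fix: Replace '=' with LIKE so 'E%' is treated as a pattern

Corrected query:
SELECT id, name FROM students WHERE name LIKE 'E%'

Result:
id | name
---+-----
3  | Eve 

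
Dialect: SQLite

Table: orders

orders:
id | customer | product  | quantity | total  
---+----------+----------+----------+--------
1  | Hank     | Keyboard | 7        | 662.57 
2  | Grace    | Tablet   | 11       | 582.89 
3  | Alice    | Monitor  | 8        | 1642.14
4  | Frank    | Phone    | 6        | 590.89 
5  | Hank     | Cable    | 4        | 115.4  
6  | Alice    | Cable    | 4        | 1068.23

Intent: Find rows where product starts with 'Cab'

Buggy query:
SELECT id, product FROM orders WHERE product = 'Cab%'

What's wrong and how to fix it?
Bug: Wildcards only work with LIKE; '=' treats '%' as a literal character

Fix: Replace '=' with LIKE so 'Cab%' is treated as a pattern

Corrected query:
SELECT id, product FROM orders WHERE product LIKE 'Cab%'

Result:
id | product
---+--------
5  | Cable  
6  | Cable  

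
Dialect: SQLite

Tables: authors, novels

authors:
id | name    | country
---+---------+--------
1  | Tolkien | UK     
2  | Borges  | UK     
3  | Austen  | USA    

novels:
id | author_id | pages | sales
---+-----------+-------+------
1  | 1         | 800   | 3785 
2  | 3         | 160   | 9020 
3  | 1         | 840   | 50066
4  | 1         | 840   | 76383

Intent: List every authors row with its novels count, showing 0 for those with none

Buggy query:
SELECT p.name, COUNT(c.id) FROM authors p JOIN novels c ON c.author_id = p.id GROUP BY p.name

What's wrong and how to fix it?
Bug: INNER JOIN drops authors rows that have no matching novels rows

Fix: Switch to LEFT JOIN to retain unmatched parent rows

Corrected query:
SELECT p.name, COUNT(c.id) FROM authors p LEFT JOIN novels c ON c.author_id = p.id GROUP BY p.name

Result:
name    | COUNT(c.id)
--------+------------
Austen  | 1          
Borges  | 0          
Tolkien | 3          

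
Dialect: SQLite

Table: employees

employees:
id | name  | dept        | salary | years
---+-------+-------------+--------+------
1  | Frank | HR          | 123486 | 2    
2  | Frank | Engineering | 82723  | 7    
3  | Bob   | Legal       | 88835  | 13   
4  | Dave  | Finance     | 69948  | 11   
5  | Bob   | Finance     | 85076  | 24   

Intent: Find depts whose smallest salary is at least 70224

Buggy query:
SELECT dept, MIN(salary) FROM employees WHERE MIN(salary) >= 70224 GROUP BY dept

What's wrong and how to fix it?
Bug: Aggregates like MIN are computed per group after WHERE runs

Fix: Use HAVING for the per-group MIN condition

Corrected query:
SELECT dept, MIN(salary) FROM employees GROUP BY dept HAVING MIN(salary) >= 70224

Result:
dept        | MIN(salary)
------------+------------
Engineering | 82723      
HR          | 123486     
Legal       | 88835      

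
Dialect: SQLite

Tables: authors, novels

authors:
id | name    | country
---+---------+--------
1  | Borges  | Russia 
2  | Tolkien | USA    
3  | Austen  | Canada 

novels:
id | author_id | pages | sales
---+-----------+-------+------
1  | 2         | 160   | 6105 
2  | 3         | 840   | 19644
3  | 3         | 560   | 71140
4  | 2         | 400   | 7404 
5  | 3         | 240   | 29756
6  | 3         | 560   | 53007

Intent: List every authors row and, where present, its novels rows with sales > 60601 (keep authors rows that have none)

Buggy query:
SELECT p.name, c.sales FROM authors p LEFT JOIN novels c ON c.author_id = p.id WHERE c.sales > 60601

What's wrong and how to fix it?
Bug: A WHERE condition on the right-hand table after LEFT JOIN drops unmatched parents

Fix: Move the right-table condition into the ON clause so unmatched parents are kept

Corrected query:
SELECT p.name, c.sales FROM authors p LEFT JOIN novels c ON c.author_id = p.id AND c.sales > 60601

Result:
name    | sales
--------+------
Borges  | NULL 
Tolkien | NULL 
Austen  | 71140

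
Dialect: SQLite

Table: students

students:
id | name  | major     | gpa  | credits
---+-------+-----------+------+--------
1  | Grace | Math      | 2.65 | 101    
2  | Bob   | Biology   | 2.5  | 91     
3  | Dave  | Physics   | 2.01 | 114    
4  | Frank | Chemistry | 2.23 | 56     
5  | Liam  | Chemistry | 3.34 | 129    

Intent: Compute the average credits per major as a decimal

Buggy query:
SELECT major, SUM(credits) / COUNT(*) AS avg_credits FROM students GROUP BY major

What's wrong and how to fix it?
Bug: Both operands are integers, so '/' performs integer division and truncates

Fix: Cast one side to REAL so the division keeps the fractional part

Corrected query:
SELECT major, SUM(credits) * 1.0 / COUNT(*) AS avg_credits FROM students GROUP BY major

Result:
major     | avg_credits
----------+------------
Biology   | 91         
Chemistry | 92.5       
Math      | 101        
Physics   | 114        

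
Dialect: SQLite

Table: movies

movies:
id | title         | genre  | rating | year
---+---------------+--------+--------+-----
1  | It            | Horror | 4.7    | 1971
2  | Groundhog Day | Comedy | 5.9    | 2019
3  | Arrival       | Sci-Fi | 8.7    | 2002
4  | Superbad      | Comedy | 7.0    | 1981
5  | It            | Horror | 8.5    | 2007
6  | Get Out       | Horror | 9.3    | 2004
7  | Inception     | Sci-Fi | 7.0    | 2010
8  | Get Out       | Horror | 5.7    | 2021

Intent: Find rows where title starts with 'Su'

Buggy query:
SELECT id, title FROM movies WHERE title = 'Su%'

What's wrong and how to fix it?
Bug: Wildcards only work with LIKE; '=' treats '%' as a literal character

Fix: Replace '=' with LIKE so 'Su%' is treated as a pattern

Corrected query:
SELECT id, title FROM movies WHERE title LIKE 'Su%'

Result:
id | title   
---+---------
4  | Superbad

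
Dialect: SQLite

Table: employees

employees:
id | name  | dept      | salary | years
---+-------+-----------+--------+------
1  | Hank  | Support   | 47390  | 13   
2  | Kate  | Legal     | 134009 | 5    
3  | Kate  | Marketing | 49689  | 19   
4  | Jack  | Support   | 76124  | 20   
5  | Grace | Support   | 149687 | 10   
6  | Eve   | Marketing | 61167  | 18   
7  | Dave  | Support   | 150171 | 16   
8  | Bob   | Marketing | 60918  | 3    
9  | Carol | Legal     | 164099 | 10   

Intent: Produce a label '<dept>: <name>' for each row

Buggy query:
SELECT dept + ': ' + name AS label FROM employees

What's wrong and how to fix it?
Bug: SQLite uses || for string concatenation; + coerces text to numbers (yielding 0)

Fix: Replace + with || to concatenate text

Corrected query:
SELECT dept || ': ' || name AS label FROM employees

Result:
label          
---------------
Support: Hank  
Legal: Kate    
Marketing: Kate
Support: Jack  
Support: Grace 
Marketing: Eve 
Support: Dave  
Marketing: Bob 
Legal: Carol   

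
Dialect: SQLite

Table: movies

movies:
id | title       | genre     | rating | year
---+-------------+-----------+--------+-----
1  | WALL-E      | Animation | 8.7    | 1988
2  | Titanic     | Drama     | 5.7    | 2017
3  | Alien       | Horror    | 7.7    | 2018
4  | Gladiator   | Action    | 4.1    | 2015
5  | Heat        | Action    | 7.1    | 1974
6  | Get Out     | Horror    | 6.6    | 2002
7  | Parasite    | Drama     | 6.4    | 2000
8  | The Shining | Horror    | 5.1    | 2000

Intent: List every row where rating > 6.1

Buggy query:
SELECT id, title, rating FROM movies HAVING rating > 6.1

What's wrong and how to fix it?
Bug: This is a non-aggregate query (no GROUP BY, no aggregates), so in SQLite the HAVING clause is invalid here; a row-level condition belongs in WHERE

Fix: Use WHERE for row-level filtering

Corrected query:
SELECT id, title, rating FROM movies WHERE rating > 6.1

Result:
id | title    | rating
---+----------+-------
1  | WALL-E   | 8.7   
3  | Alien    | 7.7   
5  | Heat     | 7.1   
6  | Get Out  | 6.6   
7  | Parasite | 6.4   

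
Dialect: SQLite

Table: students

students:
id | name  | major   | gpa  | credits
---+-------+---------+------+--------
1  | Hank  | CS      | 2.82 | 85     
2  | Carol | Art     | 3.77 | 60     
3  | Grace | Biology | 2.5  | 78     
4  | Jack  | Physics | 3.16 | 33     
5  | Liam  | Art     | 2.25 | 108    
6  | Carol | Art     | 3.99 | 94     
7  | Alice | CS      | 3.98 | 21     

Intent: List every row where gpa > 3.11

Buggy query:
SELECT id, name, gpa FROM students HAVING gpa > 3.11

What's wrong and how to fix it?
Bug: HAVING filters the output of aggregation, but this query has no GROUP BY and no aggregate functions, so SQLite rejects it (HAVING clause on a non-aggregate query); the condition here is per row

Fix: Replace HAVING with WHERE since the condition applies to individual rows

Corrected query:
SELECT id, name, gpa FROM students WHERE gpa > 3.11

Result:
id | name  | gpa 
---+-------+-----
2  | Carol | 3.77
4  | Jack  | 3.16
6  | Carol | 3.99
7  | Alice | 3.98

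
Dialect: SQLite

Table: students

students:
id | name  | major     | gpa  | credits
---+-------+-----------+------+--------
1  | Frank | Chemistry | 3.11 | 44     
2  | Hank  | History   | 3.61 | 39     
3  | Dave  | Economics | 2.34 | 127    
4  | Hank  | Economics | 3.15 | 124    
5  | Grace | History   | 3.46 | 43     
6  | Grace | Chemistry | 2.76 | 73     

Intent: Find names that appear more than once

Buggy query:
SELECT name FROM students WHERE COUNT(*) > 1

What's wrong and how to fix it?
Bug: WHERE can't reference COUNT(*); aggregates are computed after WHERE

Fix: GROUP BY name, then filter groups with HAVING COUNT(*) > 1

Corrected query:
SELECT name FROM students GROUP BY name HAVING COUNT(*) > 1

Result:
name 
-----
Grace
Hank 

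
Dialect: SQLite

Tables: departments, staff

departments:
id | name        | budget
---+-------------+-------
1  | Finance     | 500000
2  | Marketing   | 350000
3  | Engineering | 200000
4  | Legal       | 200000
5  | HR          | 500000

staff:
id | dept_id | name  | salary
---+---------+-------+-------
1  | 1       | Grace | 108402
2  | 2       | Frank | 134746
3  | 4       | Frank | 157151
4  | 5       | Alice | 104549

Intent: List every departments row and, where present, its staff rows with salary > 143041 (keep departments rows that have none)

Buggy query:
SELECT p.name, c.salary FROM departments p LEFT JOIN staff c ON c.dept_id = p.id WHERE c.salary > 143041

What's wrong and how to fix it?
Bug: A WHERE condition on the right-hand table after LEFT JOIN drops unmatched parents

Fix: Put 'c.salary > 143041' in the JOIN's ON clause instead of WHERE

Corrected query:
SELECT p.name, c.salary FROM departments p LEFT JOIN staff c ON c.dept_id = p.id AND c.salary > 143041

Result:
name        | salary
------------+-------
Finance     | NULL  
Marketing   | NULL  
Engineering | NULL  
Legal       | 157151
HR          | NULL  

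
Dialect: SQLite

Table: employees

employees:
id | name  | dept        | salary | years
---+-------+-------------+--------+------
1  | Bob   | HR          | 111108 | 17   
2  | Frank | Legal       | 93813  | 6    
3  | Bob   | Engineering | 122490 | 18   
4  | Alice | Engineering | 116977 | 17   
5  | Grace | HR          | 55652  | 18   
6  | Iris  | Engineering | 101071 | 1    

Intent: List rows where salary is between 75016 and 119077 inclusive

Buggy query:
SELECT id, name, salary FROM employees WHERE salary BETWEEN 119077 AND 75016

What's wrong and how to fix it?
Bug: The bounds are reversed; BETWEEN a AND b requires a <= b to match anything

Fix: Swap the bounds so the smaller value comes first

Corrected query:
SELECT id, name, salary FROM employees WHERE salary BETWEEN 75016 AND 119077

Result:
id | name  | salary
---+-------+-------
1  | Bob   | 111108
2  | Frank | 93813 
4  | Alice | 116977
6  | Iris  | 101071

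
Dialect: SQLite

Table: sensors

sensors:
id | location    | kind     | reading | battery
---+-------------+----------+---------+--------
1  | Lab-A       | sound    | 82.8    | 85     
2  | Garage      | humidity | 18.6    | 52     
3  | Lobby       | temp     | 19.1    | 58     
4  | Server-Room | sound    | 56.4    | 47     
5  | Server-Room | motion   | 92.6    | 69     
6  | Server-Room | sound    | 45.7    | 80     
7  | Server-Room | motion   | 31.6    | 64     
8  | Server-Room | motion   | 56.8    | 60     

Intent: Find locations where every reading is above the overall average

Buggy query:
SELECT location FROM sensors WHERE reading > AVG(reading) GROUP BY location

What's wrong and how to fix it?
Bug: WHERE evaluates per row before aggregation, so AVG() is unavailable

Fix: Use a subquery for AVG and a HAVING MIN(...) filter so the condition holds for every row in the group

Corrected query:
SELECT location FROM sensors GROUP BY location HAVING MIN(reading) > (SELECT AVG(reading) FROM sensors)

Result:
location
--------
Lab-A   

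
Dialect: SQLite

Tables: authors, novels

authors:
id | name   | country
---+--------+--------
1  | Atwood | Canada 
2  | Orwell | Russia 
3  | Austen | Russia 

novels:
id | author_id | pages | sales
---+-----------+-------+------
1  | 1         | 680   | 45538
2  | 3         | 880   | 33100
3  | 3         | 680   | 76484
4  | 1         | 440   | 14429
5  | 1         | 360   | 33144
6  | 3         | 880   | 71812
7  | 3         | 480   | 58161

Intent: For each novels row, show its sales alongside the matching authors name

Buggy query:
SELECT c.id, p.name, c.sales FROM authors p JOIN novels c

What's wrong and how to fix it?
Bug: Missing join condition: each novels row is matched to all authors rows instead of just its own

Fix: Add ON c.author_id = p.id to the JOIN

Corrected query:
SELECT c.id, p.name, c.sales FROM authors p JOIN novels c ON c.author_id = p.id

Result:
id | name   | sales
---+--------+------
1  | Atwood | 45538
2  | Austen | 33100
3  | Austen | 76484
4  | Atwood | 14429
5  | Atwood | 33144
6  | Austen | 71812
7  | Austen | 58161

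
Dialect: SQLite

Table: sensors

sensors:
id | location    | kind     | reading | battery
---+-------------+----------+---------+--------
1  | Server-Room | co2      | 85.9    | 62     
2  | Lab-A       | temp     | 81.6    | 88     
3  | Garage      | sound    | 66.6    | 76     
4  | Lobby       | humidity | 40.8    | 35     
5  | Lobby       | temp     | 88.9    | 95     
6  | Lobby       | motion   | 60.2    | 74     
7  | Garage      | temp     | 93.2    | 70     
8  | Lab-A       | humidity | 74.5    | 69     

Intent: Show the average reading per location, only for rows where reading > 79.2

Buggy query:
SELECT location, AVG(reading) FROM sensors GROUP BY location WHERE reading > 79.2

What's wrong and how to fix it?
Bug: WHERE cannot follow GROUP BY

Fix: Place WHERE between FROM and GROUP BY

Corrected query:
SELECT location, AVG(reading) FROM sensors WHERE reading > 79.2 GROUP BY location

Result:
location    | AVG(reading)
------------+-------------
Garage      | 93.2        
Lab-A       | 81.6        
Lobby       | 88.9        
Server-Room | 85.9        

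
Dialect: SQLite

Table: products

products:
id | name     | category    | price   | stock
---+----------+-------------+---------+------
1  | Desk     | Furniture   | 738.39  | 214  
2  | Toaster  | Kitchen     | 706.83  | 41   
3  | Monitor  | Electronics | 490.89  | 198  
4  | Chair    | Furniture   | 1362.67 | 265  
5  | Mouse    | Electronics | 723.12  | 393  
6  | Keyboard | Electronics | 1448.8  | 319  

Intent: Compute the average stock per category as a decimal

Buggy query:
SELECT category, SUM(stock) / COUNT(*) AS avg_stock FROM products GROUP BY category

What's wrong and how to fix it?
Bug: Both operands are integers, so '/' performs integer division and truncates

Fix: Cast one side to REAL so the division keeps the fractional part

Corrected query:
SELECT category, SUM(stock) * 1.0 / COUNT(*) AS avg_stock FROM products GROUP BY category

Result:
category    | avg_stock 
------------+-----------
Electronics | 303.333333
Furniture   | 239.5     
Kitchen     | 41        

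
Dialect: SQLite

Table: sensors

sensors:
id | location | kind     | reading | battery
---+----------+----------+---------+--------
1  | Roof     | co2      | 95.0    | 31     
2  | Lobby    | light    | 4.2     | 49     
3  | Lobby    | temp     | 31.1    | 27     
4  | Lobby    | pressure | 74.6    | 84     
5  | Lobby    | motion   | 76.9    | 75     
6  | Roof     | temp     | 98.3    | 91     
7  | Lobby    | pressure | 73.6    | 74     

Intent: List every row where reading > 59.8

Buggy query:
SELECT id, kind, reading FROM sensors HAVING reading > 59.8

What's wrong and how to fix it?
Bug: This is a non-aggregate query (no GROUP BY, no aggregates), so in SQLite the HAVING clause is invalid here; a row-level condition belongs in WHERE

Fix: Use WHERE for row-level filtering

Corrected query:
SELECT id, kind, reading FROM sensors WHERE reading > 59.8

Result:
id | kind     | reading
---+----------+--------
1  | co2      | 95     
4  | pressure | 74.6   
5  | motion   | 76.9   
6  | temp     | 98.3   
7  | pressure | 73.6   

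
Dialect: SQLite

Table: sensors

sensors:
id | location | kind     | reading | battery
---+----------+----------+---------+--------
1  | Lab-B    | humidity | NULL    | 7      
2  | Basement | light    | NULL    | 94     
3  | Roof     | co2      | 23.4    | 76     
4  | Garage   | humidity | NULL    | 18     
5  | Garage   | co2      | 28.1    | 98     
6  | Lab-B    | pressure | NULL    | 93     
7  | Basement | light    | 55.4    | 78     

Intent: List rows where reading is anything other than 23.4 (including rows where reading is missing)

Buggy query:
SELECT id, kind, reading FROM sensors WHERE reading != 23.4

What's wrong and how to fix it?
Bug: 'reading != 23.4' is unknown when reading is NULL, so NULL rows are silently excluded

Fix: Add an explicit OR reading IS NULL to include the missing-value rows

Corrected query:
SELECT id, kind, reading FROM sensors WHERE reading != 23.4 OR reading IS NULL

Result:
id | kind     | reading
---+----------+--------
1  | humidity | NULL   
2  | light    | NULL   
4  | humidity | NULL   
5  | co2      | 28.1   
6  | pressure | NULL   
7  | light    | 55.4   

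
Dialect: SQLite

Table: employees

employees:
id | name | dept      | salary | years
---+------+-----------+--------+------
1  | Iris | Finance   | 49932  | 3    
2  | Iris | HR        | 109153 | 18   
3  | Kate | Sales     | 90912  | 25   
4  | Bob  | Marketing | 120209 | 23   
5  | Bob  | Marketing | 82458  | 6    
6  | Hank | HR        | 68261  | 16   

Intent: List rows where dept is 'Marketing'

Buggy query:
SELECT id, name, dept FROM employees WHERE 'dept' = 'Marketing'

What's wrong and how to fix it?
Bug: Single quotes denote string literals in SQL; the column name is being compared as a constant string

Fix: Remove the quotes around the column name (or use double quotes for an identifier)

Corrected query:
SELECT id, name, dept FROM employees WHERE dept = 'Marketing'

Result:
id | name | dept     
---+------+----------
4  | Bob  | Marketing
5  | Bob  | Marketing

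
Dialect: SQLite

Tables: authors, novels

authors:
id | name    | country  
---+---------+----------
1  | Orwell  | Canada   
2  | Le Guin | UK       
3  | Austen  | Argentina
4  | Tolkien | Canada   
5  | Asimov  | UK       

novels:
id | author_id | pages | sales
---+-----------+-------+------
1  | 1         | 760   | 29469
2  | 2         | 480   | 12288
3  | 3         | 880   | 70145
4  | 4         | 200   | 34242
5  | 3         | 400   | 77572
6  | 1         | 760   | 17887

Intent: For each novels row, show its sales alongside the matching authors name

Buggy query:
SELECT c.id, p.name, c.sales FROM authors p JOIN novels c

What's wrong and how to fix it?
Bug: Missing join condition: each novels row is matched to all authors rows instead of just its own

Fix: Specify the join condition linking the foreign key to the parent id

Corrected query:
SELECT c.id, p.name, c.sales FROM authors p JOIN novels c ON c.author_id = p.id

Result:
id | name    | sales
---+---------+------
1  | Orwell  | 29469
2  | Le Guin | 12288
3  | Austen  | 70145
4  | Tolkien | 34242
5  | Austen  | 77572
6  | Orwell  | 17887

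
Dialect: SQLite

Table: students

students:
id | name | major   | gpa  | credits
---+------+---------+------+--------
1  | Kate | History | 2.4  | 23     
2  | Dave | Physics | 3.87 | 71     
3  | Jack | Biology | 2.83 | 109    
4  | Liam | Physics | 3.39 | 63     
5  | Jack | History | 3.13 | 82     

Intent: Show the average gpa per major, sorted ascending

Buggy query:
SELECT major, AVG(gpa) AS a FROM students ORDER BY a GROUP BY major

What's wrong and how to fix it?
Bug: ORDER BY appears before GROUP BY; SQL clause order requires GROUP BY first

Fix: Move ORDER BY to the end, after GROUP BY

Corrected query:
SELECT major, AVG(gpa) AS a FROM students GROUP BY major ORDER BY a

Result:
major   | a    
--------+------
History | 2.765
Biology | 2.83 
Physics | 3.63 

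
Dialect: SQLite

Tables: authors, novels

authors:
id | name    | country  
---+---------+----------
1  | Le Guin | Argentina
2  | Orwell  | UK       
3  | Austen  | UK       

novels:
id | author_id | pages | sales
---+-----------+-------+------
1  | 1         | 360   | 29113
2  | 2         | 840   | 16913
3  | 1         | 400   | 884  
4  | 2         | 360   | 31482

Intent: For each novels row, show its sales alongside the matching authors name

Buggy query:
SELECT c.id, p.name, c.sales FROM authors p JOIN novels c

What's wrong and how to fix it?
Bug: JOIN with no ON clause produces a cartesian product; every novels row pairs with every authors row

Fix: Specify the join condition linking the foreign key to the parent id

Corrected query:
SELECT c.id, p.name, c.sales FROM authors p JOIN novels c ON c.author_id = p.id

Result:
id | name    | sales
---+---------+------
1  | Le Guin | 29113
2  | Orwell  | 16913
3  | Le Guin | 884  
4  | Orwell  | 31482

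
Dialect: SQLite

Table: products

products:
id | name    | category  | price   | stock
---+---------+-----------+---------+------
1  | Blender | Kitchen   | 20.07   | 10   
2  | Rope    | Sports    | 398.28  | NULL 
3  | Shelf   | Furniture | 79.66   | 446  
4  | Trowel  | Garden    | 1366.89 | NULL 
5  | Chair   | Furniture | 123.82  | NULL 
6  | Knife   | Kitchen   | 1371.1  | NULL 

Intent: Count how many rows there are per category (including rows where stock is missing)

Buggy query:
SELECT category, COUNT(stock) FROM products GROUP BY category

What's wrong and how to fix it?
Bug: COUNT(column) counts non-NULL values only; rows with NULL stock aren't counted

Fix: Use COUNT(*) to count all rows regardless of NULL

Corrected query:
SELECT category, COUNT(*) FROM products GROUP BY category

Result:
category  | COUNT(*)
----------+---------
Furniture | 2       
Garden    | 1       
Kitchen   | 2       
Sports    | 1       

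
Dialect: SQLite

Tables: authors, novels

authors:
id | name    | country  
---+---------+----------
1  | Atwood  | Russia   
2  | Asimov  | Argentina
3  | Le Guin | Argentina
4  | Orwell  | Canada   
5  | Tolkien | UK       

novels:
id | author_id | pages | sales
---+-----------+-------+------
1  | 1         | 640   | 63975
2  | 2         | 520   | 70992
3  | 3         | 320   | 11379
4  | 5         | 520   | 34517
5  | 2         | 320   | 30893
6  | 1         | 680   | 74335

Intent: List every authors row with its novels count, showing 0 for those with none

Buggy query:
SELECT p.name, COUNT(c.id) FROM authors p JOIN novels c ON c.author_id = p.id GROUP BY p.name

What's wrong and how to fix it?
Bug: INNER JOIN drops authors rows that have no matching novels rows

Fix: Use LEFT JOIN so parents without children still appear (COUNT(c.id) gives 0)

Corrected query:
SELECT p.name, COUNT(c.id) FROM authors p LEFT JOIN novels c ON c.author_id = p.id GROUP BY p.name

Result:
name    | COUNT(c.id)
--------+------------
Asimov  | 2          
Atwood  | 2          
Le Guin | 1          
Orwell  | 0          
Tolkien | 1          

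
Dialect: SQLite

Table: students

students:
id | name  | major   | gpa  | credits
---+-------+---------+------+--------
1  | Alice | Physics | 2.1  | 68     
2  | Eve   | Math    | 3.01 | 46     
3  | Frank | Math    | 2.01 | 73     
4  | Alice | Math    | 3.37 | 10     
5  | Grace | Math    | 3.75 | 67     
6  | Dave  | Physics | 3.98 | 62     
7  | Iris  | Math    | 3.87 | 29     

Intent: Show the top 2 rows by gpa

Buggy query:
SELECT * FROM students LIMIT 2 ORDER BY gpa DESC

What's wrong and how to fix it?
Bug: LIMIT must come after ORDER BY

Fix: Sort with ORDER BY, then apply LIMIT

Corrected query:
SELECT * FROM students ORDER BY gpa DESC LIMIT 2

Result:
id | name | major   | gpa  | credits
---+------+---------+------+--------
6  | Dave | Physics | 3.98 | 62     
7  | Iris | Math    | 3.87 | 29     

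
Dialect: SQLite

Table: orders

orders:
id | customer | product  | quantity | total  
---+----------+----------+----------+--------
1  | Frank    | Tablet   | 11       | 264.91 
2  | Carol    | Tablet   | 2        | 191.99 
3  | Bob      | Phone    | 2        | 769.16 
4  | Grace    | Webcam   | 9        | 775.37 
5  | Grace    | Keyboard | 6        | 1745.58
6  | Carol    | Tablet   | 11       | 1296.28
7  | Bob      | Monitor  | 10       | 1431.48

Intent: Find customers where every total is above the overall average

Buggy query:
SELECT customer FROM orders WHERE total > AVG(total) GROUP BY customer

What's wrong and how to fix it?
Bug: WHERE evaluates per row before aggregation, so AVG() is unavailable

Fix: Compute the overall average in a scalar subquery and compare each group's MIN against it in HAVING

Corrected query:
SELECT customer FROM orders GROUP BY customer HAVING MIN(total) > (SELECT AVG(total) FROM orders)

Result:
(no rows)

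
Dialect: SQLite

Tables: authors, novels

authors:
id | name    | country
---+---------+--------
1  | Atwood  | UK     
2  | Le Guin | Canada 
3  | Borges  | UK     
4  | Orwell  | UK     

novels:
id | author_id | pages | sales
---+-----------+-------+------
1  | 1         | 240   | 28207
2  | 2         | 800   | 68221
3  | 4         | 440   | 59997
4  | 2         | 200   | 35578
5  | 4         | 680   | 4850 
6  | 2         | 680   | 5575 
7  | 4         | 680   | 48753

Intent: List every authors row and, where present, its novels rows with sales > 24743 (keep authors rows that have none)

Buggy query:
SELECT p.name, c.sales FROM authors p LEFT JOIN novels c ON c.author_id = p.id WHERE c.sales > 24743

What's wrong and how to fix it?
Bug: A WHERE condition on the right-hand table after LEFT JOIN drops unmatched parents

Fix: Move the right-table condition into the ON clause so unmatched parents are kept

Corrected query:
SELECT p.name, c.sales FROM authors p LEFT JOIN novels c ON c.author_id = p.id AND c.sales > 24743

Result:
name    | sales
--------+------
Atwood  | 28207
Le Guin | 35578
Le Guin | 68221
Borges  | NULL 
Orwell  | 48753
Orwell  | 59997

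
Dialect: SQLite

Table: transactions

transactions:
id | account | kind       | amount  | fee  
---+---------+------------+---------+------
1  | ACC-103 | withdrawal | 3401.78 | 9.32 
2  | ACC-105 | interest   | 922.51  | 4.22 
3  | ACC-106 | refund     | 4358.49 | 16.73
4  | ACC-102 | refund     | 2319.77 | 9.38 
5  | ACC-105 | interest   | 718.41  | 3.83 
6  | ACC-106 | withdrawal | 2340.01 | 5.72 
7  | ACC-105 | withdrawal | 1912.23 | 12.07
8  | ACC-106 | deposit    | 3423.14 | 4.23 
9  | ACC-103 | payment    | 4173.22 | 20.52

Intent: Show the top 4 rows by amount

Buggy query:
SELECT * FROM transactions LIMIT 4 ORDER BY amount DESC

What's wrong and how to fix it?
Bug: LIMIT must come after ORDER BY

Fix: Sort with ORDER BY, then apply LIMIT

Corrected query:
SELECT * FROM transactions ORDER BY amount DESC LIMIT 4

Result:
id | account | kind       | amount  | fee  
---+---------+------------+---------+------
3  | ACC-106 | refund     | 4358.49 | 16.73
9  | ACC-103 | payment    | 4173.22 | 20.52
8  | ACC-106 | deposit    | 3423.14 | 4.23 
1  | ACC-103 | withdrawal | 3401.78 | 9.32 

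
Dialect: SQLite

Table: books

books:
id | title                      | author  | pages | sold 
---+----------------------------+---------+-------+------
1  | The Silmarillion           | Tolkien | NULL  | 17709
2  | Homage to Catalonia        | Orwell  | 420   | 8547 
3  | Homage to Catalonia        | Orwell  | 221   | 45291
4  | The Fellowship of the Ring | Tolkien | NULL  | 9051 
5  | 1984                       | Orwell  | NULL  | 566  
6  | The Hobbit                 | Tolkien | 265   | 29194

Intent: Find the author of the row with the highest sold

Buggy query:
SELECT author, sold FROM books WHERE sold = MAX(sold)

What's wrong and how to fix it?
Bug: MAX(sold) is an aggregate and cannot be used directly in WHERE

Fix: Wrap MAX in a scalar subquery so WHERE compares against a single value

Corrected query:
SELECT author, sold FROM books WHERE sold = (SELECT MAX(sold) FROM books)

Result:
author | sold 
-------+------
Orwell | 45291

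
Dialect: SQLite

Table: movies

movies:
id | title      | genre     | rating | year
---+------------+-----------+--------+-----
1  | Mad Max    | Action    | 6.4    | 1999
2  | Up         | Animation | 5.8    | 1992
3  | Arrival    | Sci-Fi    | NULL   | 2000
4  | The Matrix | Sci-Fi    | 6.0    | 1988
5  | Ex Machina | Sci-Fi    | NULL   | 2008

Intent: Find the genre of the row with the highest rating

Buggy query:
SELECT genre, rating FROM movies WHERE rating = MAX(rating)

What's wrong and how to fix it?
Bug: WHERE is evaluated per row; an aggregate over the whole table isn't defined there

Fix: Use a subquery: WHERE rating = (SELECT MAX(rating) FROM movies)

Corrected query:
SELECT genre, rating FROM movies WHERE rating = (SELECT MAX(rating) FROM movies)

Result:
genre  | rating
-------+-------
Action | 6.4   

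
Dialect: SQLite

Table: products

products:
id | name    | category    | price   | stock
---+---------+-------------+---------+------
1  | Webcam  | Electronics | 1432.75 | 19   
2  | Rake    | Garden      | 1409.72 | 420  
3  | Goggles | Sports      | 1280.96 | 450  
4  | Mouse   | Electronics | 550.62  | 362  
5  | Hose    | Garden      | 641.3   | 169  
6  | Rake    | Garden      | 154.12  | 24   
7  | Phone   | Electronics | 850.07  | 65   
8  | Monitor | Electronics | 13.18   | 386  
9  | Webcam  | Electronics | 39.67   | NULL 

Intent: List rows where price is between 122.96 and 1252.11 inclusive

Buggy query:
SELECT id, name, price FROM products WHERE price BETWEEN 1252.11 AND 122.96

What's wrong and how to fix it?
Bug: The bounds are reversed; BETWEEN a AND b requires a <= b to match anything

Fix: Write BETWEEN 122.96 AND 1252.11

Corrected query:
SELECT id, name, price FROM products WHERE price BETWEEN 122.96 AND 1252.11

Result:
id | name  | price 
---+-------+-------
4  | Mouse | 550.62
5  | Hose  | 641.3 
6  | Rake  | 154.12
7  | Phone | 850.07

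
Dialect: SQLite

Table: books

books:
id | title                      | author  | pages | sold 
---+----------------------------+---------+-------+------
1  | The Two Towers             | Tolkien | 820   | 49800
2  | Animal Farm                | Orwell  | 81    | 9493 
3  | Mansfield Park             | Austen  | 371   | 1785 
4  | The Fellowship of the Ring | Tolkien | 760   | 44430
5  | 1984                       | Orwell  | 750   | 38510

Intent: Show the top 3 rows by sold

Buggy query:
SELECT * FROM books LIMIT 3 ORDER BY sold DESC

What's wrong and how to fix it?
Bug: LIMIT must come after ORDER BY

Fix: Sort with ORDER BY, then apply LIMIT

Corrected query:
SELECT * FROM books ORDER BY sold DESC LIMIT 3

Result:
id | title                      | author  | pages | sold 
---+----------------------------+---------+-------+------
1  | The Two Towers             | Tolkien | 820   | 49800
4  | The Fellowship of the Ring | Tolkien | 760   | 44430
5  | 1984                       | Orwell  | 750   | 38510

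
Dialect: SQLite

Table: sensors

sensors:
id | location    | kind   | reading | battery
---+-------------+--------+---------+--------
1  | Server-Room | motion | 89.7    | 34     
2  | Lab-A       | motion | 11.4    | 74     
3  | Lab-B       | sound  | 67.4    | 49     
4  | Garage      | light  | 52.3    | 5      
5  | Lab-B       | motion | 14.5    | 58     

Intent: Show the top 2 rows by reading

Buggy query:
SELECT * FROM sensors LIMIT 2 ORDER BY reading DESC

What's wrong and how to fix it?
Bug: ORDER BY cannot follow LIMIT; LIMIT is the final clause

Fix: Sort with ORDER BY, then apply LIMIT

Corrected query:
SELECT * FROM sensors ORDER BY reading DESC LIMIT 2

Result:
id | location    | kind   | reading | battery
---+-------------+--------+---------+--------
1  | Server-Room | motion | 89.7    | 34     
3  | Lab-B       | sound  | 67.4    | 49     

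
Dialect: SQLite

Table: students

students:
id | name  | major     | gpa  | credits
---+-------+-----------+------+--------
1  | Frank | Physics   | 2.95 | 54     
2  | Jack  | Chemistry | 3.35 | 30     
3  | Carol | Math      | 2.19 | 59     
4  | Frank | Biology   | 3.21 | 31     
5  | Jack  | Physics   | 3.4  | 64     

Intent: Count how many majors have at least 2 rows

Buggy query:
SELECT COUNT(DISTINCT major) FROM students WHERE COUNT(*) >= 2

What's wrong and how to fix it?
Bug: COUNT(*) cannot appear in WHERE; the per-group count doesn't exist yet

Fix: Group first with HAVING COUNT(*) >= 2, then COUNT the resulting groups

Corrected query:
SELECT COUNT(*) FROM (SELECT major FROM students GROUP BY major HAVING COUNT(*) >= 2)

Result:
COUNT(*)
--------
1       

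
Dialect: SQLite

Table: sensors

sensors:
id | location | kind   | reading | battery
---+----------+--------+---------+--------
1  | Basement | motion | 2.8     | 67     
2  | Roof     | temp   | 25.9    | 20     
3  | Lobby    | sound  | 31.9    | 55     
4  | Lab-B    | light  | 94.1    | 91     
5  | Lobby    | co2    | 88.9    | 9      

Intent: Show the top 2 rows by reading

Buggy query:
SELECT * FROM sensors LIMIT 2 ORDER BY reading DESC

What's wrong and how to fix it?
Bug: ORDER BY cannot follow LIMIT; LIMIT is the final clause

Fix: Sort with ORDER BY, then apply LIMIT

Corrected query:
SELECT * FROM sensors ORDER BY reading DESC LIMIT 2

Result:
id | location | kind  | reading | battery
---+----------+-------+---------+--------
4  | Lab-B    | light | 94.1    | 91     
5  | Lobby    | co2   | 88.9    | 9      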